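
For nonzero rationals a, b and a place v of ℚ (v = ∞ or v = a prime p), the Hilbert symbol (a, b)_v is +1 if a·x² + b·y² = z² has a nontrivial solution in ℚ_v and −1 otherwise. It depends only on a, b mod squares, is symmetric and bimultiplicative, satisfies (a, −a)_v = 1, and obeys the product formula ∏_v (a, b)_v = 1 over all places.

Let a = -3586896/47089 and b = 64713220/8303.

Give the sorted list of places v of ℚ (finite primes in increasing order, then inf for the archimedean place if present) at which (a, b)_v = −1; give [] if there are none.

[2, 3]

(a, b) ≡ (-69, 25415) mod (ℚ^×)²; places V = {2, 3, 5, 7, 11, 13, 17, 19, 23, 31, ∞}.
(a,b)_5: α=0, u≡1; β=1, v≡3 (mod 5); (1|5)=+1, (3|5)=-1; sign (−1)^0·+1^1·-1^0 = +1.
(a,b)_17: α=0, u≡15; β=1, v≡15 (mod 17); (15|17)=+1, (15|17)=+1; sign (−1)^0·+1^1·+1^0 = +1.
(a,b)_23: α=1, u≡10; β=-1, v≡9 (mod 23); (10|23)=-1, (9|23)=+1; sign (−1)^1·-1^-1·+1^1 = +1.
(a,b)_31: α=-2, u≡27; β=0, v≡11 (mod 31); (27|31)=-1, (11|31)=-1; sign (−1)^0·-1^0·-1^-2 = +1.
(a,b)_11: α=0, u≡8; β=4, v≡1 (mod 11); (8|11)=-1, (1|11)=+1; sign (−1)^0·-1^4·+1^0 = +1.
(a,b)_∞: sgn(-69)=−, sgn(25415)=+, so +1.
(a,b)_13: α=0, u≡4; β=1, v≡5 (mod 13); (4|13)=+1, (5|13)=-1; sign (−1)^0·+1^1·-1^0 = +1.
(a,b)_19: α=2, u≡11; β=-2, v≡14 (mod 19); (11|19)=+1, (14|19)=-1; sign (−1)^0·+1^-2·-1^2 = +1.
(a,b)_7: α=-2, u≡1; β=0, v≡5 (mod 7); (1|7)=+1, (5|7)=-1; sign (−1)^0·+1^0·-1^-2 = +1.
(a,b)_3: α=3, u≡1; β=0, v≡2 (mod 3); (1|3)=+1, (2|3)=-1; sign (−1)^0·+1^0·-1^3 = -1.
(a,b)_2: α=4, β=2; u≡3, v≡7 (mod 8); ε(u)ε(v)=1·1, αω(v)=4·0, βω(u)=2·1; sum ≡ 1  ⇒  -1.
(-69, 25415 / ℚ) ramifies at {2, 3}: a division algebra.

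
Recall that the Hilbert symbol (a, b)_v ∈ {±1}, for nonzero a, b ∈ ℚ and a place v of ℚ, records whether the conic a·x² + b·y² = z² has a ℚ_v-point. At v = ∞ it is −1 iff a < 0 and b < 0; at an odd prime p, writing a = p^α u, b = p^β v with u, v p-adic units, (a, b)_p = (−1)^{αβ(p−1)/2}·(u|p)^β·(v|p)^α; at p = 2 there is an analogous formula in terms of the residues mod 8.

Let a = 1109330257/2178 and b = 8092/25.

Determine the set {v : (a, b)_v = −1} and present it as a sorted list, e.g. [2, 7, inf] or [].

Mod squares: a ≡ 434, b ≡ 7. Check v ∈ {∞, 2, 3, 5, 7, 11, 17, 19, 31}.
v=17: a=17^2·(≡16), b=17^2·(≡12) mod 17; (16|17)=+1, (12|17)=-1; (−1)^{2·2·8}·(+1)^2·(-1)^2 = +1.
v=7: a=7^3·(≡3), b=7^1·(≡2) mod 7; (3|7)=-1, (2|7)=+1; (−1)^{3·1·3}·(-1)^1·(+1)^3 = +1.
v=2: v_2(a)=-1, v_2(b)=2; units ≡ 1, 7 (mod 8); ε·ε+αω+βω = 0·1+-1·0+2·0 ≡ 0  ⇒  (a,b)_2 = +1.
v=11: a=11^-2·(≡5), b=11^0·(≡6) mod 11; (5|11)=+1, (6|11)=-1; (−1)^{-2·0·5}·(+1)^0·(-1)^-2 = +1.
v=19: a=19^2·(≡4), b=19^0·(≡6) mod 19; (4|19)=+1, (6|19)=+1; (−1)^{2·0·9}·(+1)^0·(+1)^2 = +1.
v=3: a=3^-2·(≡2), b=3^0·(≡1) mod 3; (2|3)=-1, (1|3)=+1; (−1)^{-2·0·1}·(-1)^0·(+1)^-2 = +1.
v=31: a=31^1·(≡19), b=31^0·(≡5) mod 31; (19|31)=+1, (5|31)=+1; (−1)^{1·0·15}·(+1)^0·(+1)^1 = +1.
v=5: a=5^0·(≡4), b=5^-2·(≡2) mod 5; (4|5)=+1, (2|5)=-1; (−1)^{0·-2·2}·(+1)^-2·(-1)^0 = +1.
v=∞: 434 > 0 and 7 > 0  ⇒  (a,b)_∞ = +1.
Every local symbol is +1, so the conic 434·x² + 7·y² = z² has ℚ_v-points for all v and hence a ℚ-point; (a, b / ℚ) ≅ M_2(ℚ).

[]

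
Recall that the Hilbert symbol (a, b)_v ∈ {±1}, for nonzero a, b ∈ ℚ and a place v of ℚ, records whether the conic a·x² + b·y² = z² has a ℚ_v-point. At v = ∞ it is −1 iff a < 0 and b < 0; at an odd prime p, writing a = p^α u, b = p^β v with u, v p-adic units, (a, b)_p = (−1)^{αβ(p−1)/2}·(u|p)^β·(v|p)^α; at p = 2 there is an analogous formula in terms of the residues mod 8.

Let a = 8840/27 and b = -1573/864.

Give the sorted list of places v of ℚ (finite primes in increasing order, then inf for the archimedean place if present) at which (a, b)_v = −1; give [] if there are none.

[2, 5, 13, 17]

Mod squares: a ≡ 6630, b ≡ -78. Check v ∈ {∞, 2, 3, 5, 11, 13, 17}.
v=5: a=5^1·(≡4), b=5^0·(≡3) mod 5; (4|5)=+1, (3|5)=-1; (−1)^{1·0·2}·(+1)^0·(-1)^1 = -1.
v=17: a=17^1·(≡1), b=17^0·(≡3) mod 17; (1|17)=+1, (3|17)=-1; (−1)^{1·0·8}·(+1)^0·(-1)^1 = -1.
v=11: a=11^0·(≡8), b=11^2·(≡7) mod 11; (8|11)=-1, (7|11)=-1; (−1)^{0·2·5}·(-1)^2·(-1)^0 = +1.
v=∞: 6630 > 0 and -78 < 0  ⇒  (a,b)_∞ = +1.
v=13: a=13^1·(≡4), b=13^1·(≡8) mod 13; (4|13)=+1, (8|13)=-1; (−1)^{1·1·6}·(+1)^1·(-1)^1 = -1.
v=2: v_2(a)=3, v_2(b)=-5; units ≡ 3, 1 (mod 8); ε·ε+αω+βω = 1·0+3·0+-5·1 ≡ 1  ⇒  (a,b)_2 = -1.
v=3: a=3^-3·(≡2), b=3^-3·(≡1) mod 3; (2|3)=-1, (1|3)=+1; (−1)^{-3·-3·1}·(-1)^-3·(+1)^-3 = +1.
Ram(6630, -78) = {2, 5, 13, 17}; no ℚ_2-point on the conic.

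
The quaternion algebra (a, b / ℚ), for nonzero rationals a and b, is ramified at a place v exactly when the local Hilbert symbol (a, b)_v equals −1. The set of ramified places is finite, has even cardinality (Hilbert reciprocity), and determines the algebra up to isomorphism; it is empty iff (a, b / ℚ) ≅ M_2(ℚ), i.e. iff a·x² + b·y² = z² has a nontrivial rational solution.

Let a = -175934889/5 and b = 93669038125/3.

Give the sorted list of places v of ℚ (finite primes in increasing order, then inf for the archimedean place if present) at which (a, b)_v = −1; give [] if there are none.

Mod squares: a ≡ -97741605, b ≡ 849927. Check v ∈ {∞, 2, 3, 5, 13, 19, 23, 31, 37}.
v=3: a=3^3·(≡2), b=3^-1·(≡1) mod 3; (2|3)=-1, (1|3)=+1; (−1)^{3·-1·1}·(-1)^-1·(+1)^3 = +1.
v=13: a=13^1·(≡3), b=13^1·(≡2) mod 13; (3|13)=+1, (2|13)=-1; (−1)^{1·1·6}·(+1)^1·(-1)^1 = -1.
v=∞: -97741605 < 0 and 849927 > 0  ⇒  (a,b)_∞ = +1.
v=19: a=19^1·(≡18), b=19^1·(≡11) mod 19; (18|19)=-1, (11|19)=+1; (−1)^{1·1·9}·(-1)^1·(+1)^1 = +1.
v=2: v_2(a)=0, v_2(b)=0; units ≡ 3, 7 (mod 8); ε·ε+αω+βω = 1·1+0·0+0·1 ≡ 1  ⇒  (a,b)_2 = -1.
v=5: a=5^-1·(≡1), b=5^4·(≡2) mod 5; (1|5)=+1, (2|5)=-1; (−1)^{-1·4·2}·(+1)^4·(-1)^-1 = -1.
v=23: a=23^1·(≡4), b=23^2·(≡1) mod 23; (4|23)=+1, (1|23)=+1; (−1)^{1·2·11}·(+1)^2·(+1)^1 = +1.
v=31: a=31^1·(≡26), b=31^1·(≡11) mod 31; (26|31)=-1, (11|31)=-1; (−1)^{1·1·15}·(-1)^1·(-1)^1 = -1.
v=37: a=37^1·(≡19), b=37^1·(≡17) mod 37; (19|37)=-1, (17|37)=-1; (−1)^{1·1·18}·(-1)^1·(-1)^1 = +1.
|Ram(-97741605, 849927)| = 4, even; anisotropic at {2, 5, 13, 31}.

[2, 5, 13, 31]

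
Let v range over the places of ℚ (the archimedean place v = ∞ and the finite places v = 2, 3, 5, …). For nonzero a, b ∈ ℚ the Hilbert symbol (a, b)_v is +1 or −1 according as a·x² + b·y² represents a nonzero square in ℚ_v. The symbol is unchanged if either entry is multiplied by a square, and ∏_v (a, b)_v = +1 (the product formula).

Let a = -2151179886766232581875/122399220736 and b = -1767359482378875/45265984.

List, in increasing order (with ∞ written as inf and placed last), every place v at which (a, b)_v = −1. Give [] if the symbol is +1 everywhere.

(a, b) ≡ (-11, -1155) mod (ℚ^×)²; places V = {2, 3, 5, 7, 11, 13, 17, 19, 29, ∞}.
(a,b)_7: α=6, u≡5; β=5, v≡6 (mod 7); (5|7)=-1, (6|7)=-1; sign (−1)^0·-1^5·-1^6 = -1.
(a,b)_3: α=6, u≡1; β=7, v≡2 (mod 3); (1|3)=+1, (2|3)=-1; sign (−1)^0·+1^7·-1^6 = +1.
(a,b)_17: α=4, u≡12; β=2, v≡9 (mod 17); (12|17)=-1, (9|17)=+1; sign (−1)^0·-1^2·+1^4 = +1.
(a,b)_∞: sgn(-11)=−, sgn(-1155)=−, so -1.
(a,b)_13: α=-2, u≡2; β=0, v≡7 (mod 13); (2|13)=-1, (7|13)=-1; sign (−1)^0·-1^0·-1^-2 = +1.
(a,b)_29: α=-4, u≡15; β=-4, v≡6 (mod 29); (15|29)=-1, (6|29)=+1; sign (−1)^0·-1^-4·+1^-4 = +1.
(a,b)_19: α=2, u≡3; β=0, v≡5 (mod 19); (3|19)=-1, (5|19)=+1; sign (−1)^0·-1^0·+1^2 = +1.
(a,b)_2: α=-10, β=-6; u≡5, v≡5 (mod 8); ε(u)ε(v)=0·0, αω(v)=-10·1, βω(u)=-6·1; sum ≡ 0  ⇒  +1.
(a,b)_11: α=3, u≡8; β=3, v≡4 (mod 11); (8|11)=-1, (4|11)=+1; sign (−1)^1·-1^3·+1^3 = +1.
(a,b)_5: α=4, u≡4; β=3, v≡1 (mod 5); (4|5)=+1, (1|5)=+1; sign (−1)^0·+1^3·+1^4 = +1.
Ram(-11, -1155) = {7, ∞}; no ℚ_7-point on the conic.

[7, inf]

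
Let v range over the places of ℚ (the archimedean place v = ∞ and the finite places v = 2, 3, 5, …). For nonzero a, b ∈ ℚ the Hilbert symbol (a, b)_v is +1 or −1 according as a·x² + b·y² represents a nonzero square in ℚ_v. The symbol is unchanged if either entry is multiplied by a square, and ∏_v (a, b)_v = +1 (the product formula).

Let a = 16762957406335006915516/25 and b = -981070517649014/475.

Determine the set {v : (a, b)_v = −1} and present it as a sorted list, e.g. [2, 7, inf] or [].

(a, b) ≡ (198679, -1634) mod (ℚ^×)²; places V = {2, 5, 13, 17, 19, 29, 31, 43, ∞}.
(a,b)_31: α=3, u≡15; β=2, v≡14 (mod 31); (15|31)=-1, (14|31)=+1; sign (−1)^0·-1^2·+1^3 = +1.
(a,b)_43: α=2, u≡30; β=1, v≡32 (mod 43); (30|43)=-1, (32|43)=-1; sign (−1)^0·-1^1·-1^2 = -1.
(a,b)_17: α=5, u≡13; β=4, v≡13 (mod 17); (13|17)=+1, (13|17)=+1; sign (−1)^0·+1^4·+1^5 = +1.
(a,b)_2: α=2, β=1; u≡7, v≡7 (mod 8); ε(u)ε(v)=1·1, αω(v)=2·0, βω(u)=1·0; sum ≡ 1  ⇒  -1.
(a,b)_29: α=3, u≡6; β=2, v≡14 (mod 29); (6|29)=+1, (14|29)=-1; sign (−1)^0·+1^2·-1^3 = -1.
(a,b)_13: α=3, u≡2; β=2, v≡9 (mod 13); (2|13)=-1, (9|13)=+1; sign (−1)^0·-1^2·+1^3 = +1.
(a,b)_5: α=-2, u≡1; β=-2, v≡4 (mod 5); (1|5)=+1, (4|5)=+1; sign (−1)^0·+1^-2·+1^-2 = +1.
(a,b)_∞: sgn(198679)=+, sgn(-1634)=−, so +1.
(a,b)_19: α=0, u≡2; β=-1, v≡1 (mod 19); (2|19)=-1, (1|19)=+1; sign (−1)^0·-1^-1·+1^0 = -1.
(198679, -1634 / ℚ) ramifies at {2, 19, 29, 43}: a division algebra.

[2, 19, 29, 43]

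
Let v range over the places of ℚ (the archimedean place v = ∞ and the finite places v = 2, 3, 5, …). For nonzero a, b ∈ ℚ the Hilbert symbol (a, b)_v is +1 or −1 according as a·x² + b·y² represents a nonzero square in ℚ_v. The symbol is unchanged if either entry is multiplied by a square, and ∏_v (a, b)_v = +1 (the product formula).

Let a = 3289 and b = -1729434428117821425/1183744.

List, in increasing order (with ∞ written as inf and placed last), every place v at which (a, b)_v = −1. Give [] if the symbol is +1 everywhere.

[11, 13, 19, 23]

(a, b) ≡ (3289, -187473) mod (ℚ^×)²; places V = {2, 3, 5, 7, 11, 13, 17, 19, 23, ∞}.
(a,b)_13: α=1, u≡6; β=1, v≡1 (mod 13); (6|13)=-1, (1|13)=+1; sign (−1)^0·-1^1·+1^1 = -1.
(a,b)_11: α=1, u≡2; β=3, v≡2 (mod 11); (2|11)=-1, (2|11)=-1; sign (−1)^1·-1^3·-1^1 = -1.
(a,b)_17: α=0, u≡8; β=-2, v≡11 (mod 17); (8|17)=+1, (11|17)=-1; sign (−1)^0·+1^-2·-1^0 = +1.
(a,b)_23: α=1, u≡5; β=3, v≡5 (mod 23); (5|23)=-1, (5|23)=-1; sign (−1)^1·-1^3·-1^1 = -1.
(a,b)_3: α=0, u≡1; β=1, v≡2 (mod 3); (1|3)=+1, (2|3)=-1; sign (−1)^0·+1^1·-1^0 = +1.
(a,b)_7: α=0, u≡6; β=8, v≡2 (mod 7); (6|7)=-1, (2|7)=+1; sign (−1)^0·-1^8·+1^0 = +1.
(a,b)_2: α=0, β=-12; u≡1, v≡7 (mod 8); ε(u)ε(v)=0·1, αω(v)=0·0, βω(u)=-12·0; sum ≡ 0  ⇒  +1.
(a,b)_19: α=0, u≡2; β=1, v≡18 (mod 19); (2|19)=-1, (18|19)=-1; sign (−1)^0·-1^1·-1^0 = -1.
(a,b)_5: α=0, u≡4; β=2, v≡2 (mod 5); (4|5)=+1, (2|5)=-1; sign (−1)^0·+1^2·-1^0 = +1.
(a,b)_∞: sgn(3289)=+, sgn(-187473)=−, so +1.
|Ram(3289, -187473)| = 4, even; anisotropic at {11, 13, 19, 23}.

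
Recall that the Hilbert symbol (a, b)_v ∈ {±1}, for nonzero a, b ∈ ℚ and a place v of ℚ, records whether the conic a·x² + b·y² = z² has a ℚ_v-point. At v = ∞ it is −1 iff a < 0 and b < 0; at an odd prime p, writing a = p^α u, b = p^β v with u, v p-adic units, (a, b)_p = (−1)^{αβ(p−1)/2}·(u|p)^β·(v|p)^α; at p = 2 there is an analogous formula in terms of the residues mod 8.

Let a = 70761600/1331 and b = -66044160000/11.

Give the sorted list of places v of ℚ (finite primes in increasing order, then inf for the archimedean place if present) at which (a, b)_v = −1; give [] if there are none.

[2, 3, 11, 13]

Mod squares: a ≡ 6006, b ≡ -286. Check v ∈ {∞, 2, 3, 5, 7, 11, 13}.
v=2: v_2(a)=7, v_2(b)=11; units ≡ 3, 1 (mod 8); ε·ε+αω+βω = 1·0+7·0+11·1 ≡ 1  ⇒  (a,b)_2 = -1.
v=7: a=7^1·(≡2), b=7^2·(≡1) mod 7; (2|7)=+1, (1|7)=+1; (−1)^{1·2·3}·(+1)^2·(+1)^1 = +1.
v=∞: 6006 > 0 and -286 < 0  ⇒  (a,b)_∞ = +1.
v=11: a=11^-3·(≡8), b=11^-1·(≡6) mod 11; (8|11)=-1, (6|11)=-1; (−1)^{-3·-1·5}·(-1)^-1·(-1)^-3 = -1.
v=3: a=3^5·(≡1), b=3^4·(≡2) mod 3; (1|3)=+1, (2|3)=-1; (−1)^{5·4·1}·(+1)^4·(-1)^5 = -1.
v=5: a=5^2·(≡4), b=5^4·(≡4) mod 5; (4|5)=+1, (4|5)=+1; (−1)^{2·4·2}·(+1)^4·(+1)^2 = +1.
v=13: a=13^1·(≡7), b=13^1·(≡1) mod 13; (7|13)=-1, (1|13)=+1; (−1)^{1·1·6}·(-1)^1·(+1)^1 = -1.
(6006, -286 / ℚ) ramifies at {2, 3, 11, 13}: a division algebra.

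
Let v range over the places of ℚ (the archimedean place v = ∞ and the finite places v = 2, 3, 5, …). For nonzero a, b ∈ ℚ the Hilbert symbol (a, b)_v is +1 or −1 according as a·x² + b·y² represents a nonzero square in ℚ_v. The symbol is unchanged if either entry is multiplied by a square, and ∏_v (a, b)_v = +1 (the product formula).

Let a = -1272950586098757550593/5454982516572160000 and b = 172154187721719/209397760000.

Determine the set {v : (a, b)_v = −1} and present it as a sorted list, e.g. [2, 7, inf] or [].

(a, b) ≡ (-713, 31) mod (ℚ^×)²; places V = {2, 3, 5, 7, 11, 13, 17, 23, 29, 31, 41, ∞}.
(a,b)_31: α=1, u≡18; β=1, v≡18 (mod 31); (18|31)=+1, (18|31)=+1; sign (−1)^1·+1^1·+1^1 = -1.
(a,b)_17: α=2, u≡8; β=2, v≡12 (mod 17); (8|17)=+1, (12|17)=-1; sign (−1)^0·+1^2·-1^2 = +1.
(a,b)_23: α=3, u≡20; β=2, v≡16 (mod 23); (20|23)=-1, (16|23)=+1; sign (−1)^0·-1^2·+1^3 = +1.
(a,b)_5: α=-4, u≡2; β=-4, v≡4 (mod 5); (2|5)=-1, (4|5)=+1; sign (−1)^0·-1^-4·+1^-4 = +1.
(a,b)_3: α=10, u≡1; β=2, v≡1 (mod 3); (1|3)=+1, (1|3)=+1; sign (−1)^0·+1^2·+1^10 = +1.
(a,b)_13: α=-2, u≡8; β=-2, v≡7 (mod 13); (8|13)=-1, (7|13)=-1; sign (−1)^0·-1^-2·-1^-2 = +1.
(a,b)_∞: sgn(-713)=−, sgn(31)=+, so +1.
(a,b)_2: α=-22, β=-14; u≡7, v≡7 (mod 8); ε(u)ε(v)=1·1, αω(v)=-22·0, βω(u)=-14·0; sum ≡ 1  ⇒  -1.
(a,b)_7: α=6, u≡2; β=4, v≡3 (mod 7); (2|7)=+1, (3|7)=-1; sign (−1)^0·+1^4·-1^6 = +1.
(a,b)_11: α=-4, u≡8; β=-2, v≡4 (mod 11); (8|11)=-1, (4|11)=+1; sign (−1)^0·-1^-2·+1^-4 = +1.
(a,b)_29: α=-2, u≡12; β=0, v≡10 (mod 29); (12|29)=-1, (10|29)=-1; sign (−1)^0·-1^0·-1^-2 = +1.
(a,b)_41: α=2, u≡33; β=2, v≡37 (mod 41); (33|41)=+1, (37|41)=+1; sign (−1)^0·+1^2·+1^2 = +1.
Ram(-713, 31) = {2, 31}; no ℚ_2-point on the conic.

[2, 31]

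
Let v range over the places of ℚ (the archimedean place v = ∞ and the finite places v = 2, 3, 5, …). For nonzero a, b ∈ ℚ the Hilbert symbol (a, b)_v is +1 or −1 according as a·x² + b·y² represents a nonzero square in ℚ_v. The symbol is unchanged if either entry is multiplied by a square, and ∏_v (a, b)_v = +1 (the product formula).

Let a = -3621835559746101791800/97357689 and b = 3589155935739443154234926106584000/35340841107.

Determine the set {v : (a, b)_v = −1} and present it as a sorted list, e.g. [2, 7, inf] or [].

[2, 3, 5, 43]

(a, b) ≡ (-541198, 645) mod (ℚ^×)²; places V = {2, 3, 5, 7, 11, 13, 17, 19, 23, 29, 31, 43, ∞}.
(a,b)_17: α=2, u≡11; β=4, v≡8 (mod 17); (11|17)=-1, (8|17)=+1; sign (−1)^0·-1^4·+1^2 = +1.
(a,b)_29: α=1, u≡2; β=2, v≡16 (mod 29); (2|29)=-1, (16|29)=+1; sign (−1)^0·-1^2·+1^1 = +1.
(a,b)_5: α=2, u≡2; β=3, v≡1 (mod 5); (2|5)=-1, (1|5)=+1; sign (−1)^0·-1^3·+1^2 = -1.
(a,b)_3: α=-2, u≡2; β=-3, v≡2 (mod 3); (2|3)=-1, (2|3)=-1; sign (−1)^0·-1^-3·-1^-2 = -1.
(a,b)_13: α=-2, u≡5; β=-2, v≡6 (mod 13); (5|13)=-1, (6|13)=-1; sign (−1)^0·-1^-2·-1^-2 = +1.
(a,b)_43: α=3, u≡11; β=5, v≡24 (mod 43); (11|43)=+1, (24|43)=+1; sign (−1)^1·+1^5·+1^3 = -1.
(a,b)_23: α=-2, u≡7; β=-2, v≡6 (mod 23); (7|23)=-1, (6|23)=+1; sign (−1)^0·-1^-2·+1^-2 = +1.
(a,b)_∞: sgn(-541198)=−, sgn(645)=+, so +1.
(a,b)_11: α=-2, u≡10; β=-4, v≡6 (mod 11); (10|11)=-1, (6|11)=-1; sign (−1)^0·-1^-4·-1^-2 = +1.
(a,b)_19: α=4, u≡9; β=6, v≡13 (mod 19); (9|19)=+1, (13|19)=-1; sign (−1)^0·+1^6·-1^4 = +1.
(a,b)_7: α=1, u≡1; β=0, v≡1 (mod 7); (1|7)=+1, (1|7)=+1; sign (−1)^0·+1^0·+1^1 = +1.
(a,b)_31: α=3, u≡17; β=4, v≡4 (mod 31); (17|31)=-1, (4|31)=+1; sign (−1)^0·-1^4·+1^3 = +1.
(a,b)_2: α=3, β=6; u≡1, v≡5 (mod 8); ε(u)ε(v)=0·0, αω(v)=3·1, βω(u)=6·0; sum ≡ 1  ⇒  -1.
|Ram(-541198, 645)| = 4, even; anisotropic at {2, 3, 5, 43}.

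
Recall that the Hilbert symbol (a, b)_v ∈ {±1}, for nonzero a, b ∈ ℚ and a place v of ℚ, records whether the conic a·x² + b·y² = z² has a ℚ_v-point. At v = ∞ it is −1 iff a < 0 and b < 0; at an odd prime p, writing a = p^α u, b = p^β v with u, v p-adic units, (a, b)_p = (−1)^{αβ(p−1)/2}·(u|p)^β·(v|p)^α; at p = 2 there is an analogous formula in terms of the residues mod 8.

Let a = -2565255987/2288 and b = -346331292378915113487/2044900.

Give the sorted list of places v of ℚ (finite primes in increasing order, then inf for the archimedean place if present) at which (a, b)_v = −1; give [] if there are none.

Mod squares: a ≡ -92424189, b ≡ -87. Check v ∈ {∞, 2, 3, 5, 7, 11, 13, 17, 19, 23, 29}.
v=5: a=5^0·(≡1), b=5^-2·(≡3) mod 5; (1|5)=+1, (3|5)=-1; (−1)^{0·-2·2}·(+1)^-2·(-1)^0 = +1.
v=29: a=29^1·(≡9), b=29^3·(≡3) mod 29; (9|29)=+1, (3|29)=-1; (−1)^{1·3·14}·(+1)^3·(-1)^1 = -1.
v=7: a=7^2·(≡3), b=7^6·(≡4) mod 7; (3|7)=-1, (4|7)=+1; (−1)^{2·6·3}·(-1)^6·(+1)^2 = +1.
v=19: a=19^1·(≡16), b=19^2·(≡10) mod 19; (16|19)=+1, (10|19)=-1; (−1)^{1·2·9}·(+1)^2·(-1)^1 = -1.
v=17: a=17^1·(≡8), b=17^2·(≡15) mod 17; (8|17)=+1, (15|17)=+1; (−1)^{1·2·8}·(+1)^2·(+1)^1 = +1.
v=13: a=13^-1·(≡10), b=13^-2·(≡3) mod 13; (10|13)=+1, (3|13)=+1; (−1)^{-1·-2·6}·(+1)^-2·(+1)^-1 = +1.
v=∞: -92424189 < 0 and -87 < 0  ⇒  (a,b)_∞ = -1.
v=2: v_2(a)=-4, v_2(b)=-2; units ≡ 3, 1 (mod 8); ε·ε+αω+βω = 1·0+-4·0+-2·1 ≡ 0  ⇒  (a,b)_2 = +1.
v=3: a=3^5·(≡2), b=3^7·(≡1) mod 3; (2|3)=-1, (1|3)=+1; (−1)^{5·7·1}·(-1)^7·(+1)^5 = +1.
v=23: a=23^1·(≡8), b=23^2·(≡7) mod 23; (8|23)=+1, (7|23)=-1; (−1)^{1·2·11}·(+1)^2·(-1)^1 = -1.
v=11: a=11^-1·(≡8), b=11^-2·(≡9) mod 11; (8|11)=-1, (9|11)=+1; (−1)^{-1·-2·5}·(-1)^-2·(+1)^-1 = +1.
|Ram(-92424189, -87)| = 4, even; anisotropic at {19, 23, 29, ∞}.

[19, 23, 29, inf]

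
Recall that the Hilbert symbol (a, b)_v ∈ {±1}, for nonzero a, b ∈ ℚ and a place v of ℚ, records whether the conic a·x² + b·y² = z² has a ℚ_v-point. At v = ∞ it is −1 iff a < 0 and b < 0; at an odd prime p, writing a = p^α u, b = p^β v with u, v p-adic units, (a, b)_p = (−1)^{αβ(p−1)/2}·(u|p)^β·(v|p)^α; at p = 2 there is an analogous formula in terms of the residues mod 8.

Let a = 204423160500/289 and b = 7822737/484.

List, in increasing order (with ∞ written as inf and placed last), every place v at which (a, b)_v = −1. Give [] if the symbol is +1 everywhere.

[5, 13, 19, 31]

Mod squares: a ≡ 1344005, b ≡ 96577. Check v ∈ {∞, 2, 3, 5, 11, 13, 17, 19, 23, 29, 31}.
v=17: a=17^-2·(≡2), b=17^1·(≡7) mod 17; (2|17)=+1, (7|17)=-1; (−1)^{-2·1·8}·(+1)^1·(-1)^-2 = +1.
v=2: v_2(a)=2, v_2(b)=-2; units ≡ 5, 1 (mod 8); ε·ε+αω+βω = 0·0+2·0+-2·1 ≡ 0  ⇒  (a,b)_2 = +1.
v=3: a=3^2·(≡2), b=3^4·(≡1) mod 3; (2|3)=-1, (1|3)=+1; (−1)^{2·4·1}·(-1)^4·(+1)^2 = +1.
v=13: a=13^3·(≡9), b=13^1·(≡6) mod 13; (9|13)=+1, (6|13)=-1; (−1)^{3·1·6}·(+1)^1·(-1)^3 = -1.
v=31: a=31^1·(≡30), b=31^0·(≡12) mod 31; (30|31)=-1, (12|31)=-1; (−1)^{1·0·15}·(-1)^0·(-1)^1 = -1.
v=29: a=29^1·(≡15), b=29^0·(≡24) mod 29; (15|29)=-1, (24|29)=+1; (−1)^{1·0·14}·(-1)^0·(+1)^1 = +1.
v=19: a=19^0·(≡12), b=19^1·(≡14) mod 19; (12|19)=-1, (14|19)=-1; (−1)^{0·1·9}·(-1)^1·(-1)^0 = -1.
v=5: a=5^3·(≡1), b=5^0·(≡3) mod 5; (1|5)=+1, (3|5)=-1; (−1)^{3·0·2}·(+1)^0·(-1)^3 = -1.
v=∞: 1344005 > 0 and 96577 > 0  ⇒  (a,b)_∞ = +1.
v=23: a=23^1·(≡10), b=23^1·(≡18) mod 23; (10|23)=-1, (18|23)=+1; (−1)^{1·1·11}·(-1)^1·(+1)^1 = +1.
v=11: a=11^0·(≡3), b=11^-2·(≡8) mod 11; (3|11)=+1, (8|11)=-1; (−1)^{0·-2·5}·(+1)^-2·(-1)^0 = +1.
|Ram(1344005, 96577)| = 4, even; anisotropic at {5, 13, 19, 31}.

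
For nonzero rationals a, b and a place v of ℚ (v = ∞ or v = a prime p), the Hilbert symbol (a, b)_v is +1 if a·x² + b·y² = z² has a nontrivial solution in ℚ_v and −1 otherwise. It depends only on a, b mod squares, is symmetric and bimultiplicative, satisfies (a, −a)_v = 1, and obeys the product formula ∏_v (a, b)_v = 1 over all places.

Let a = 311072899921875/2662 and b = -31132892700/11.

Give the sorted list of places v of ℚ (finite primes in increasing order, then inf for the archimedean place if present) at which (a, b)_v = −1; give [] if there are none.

Mod squares: a ≡ 43890, b ≡ -77. Check v ∈ {∞, 2, 3, 5, 7, 11, 13, 19}.
v=3: a=3^11·(≡2), b=3^6·(≡1) mod 3; (2|3)=-1, (1|3)=+1; (−1)^{11·6·1}·(-1)^6·(+1)^11 = +1.
v=∞: 43890 > 0 and -77 < 0  ⇒  (a,b)_∞ = +1.
v=7: a=7^1·(≡3), b=7^1·(≡5) mod 7; (3|7)=-1, (5|7)=-1; (−1)^{1·1·3}·(-1)^1·(-1)^1 = -1.
v=11: a=11^-3·(≡7), b=11^-1·(≡3) mod 11; (7|11)=-1, (3|11)=+1; (−1)^{-3·-1·5}·(-1)^-1·(+1)^-3 = +1.
v=2: v_2(a)=-1, v_2(b)=2; units ≡ 1, 3 (mod 8); ε·ε+αω+βω = 0·1+-1·1+2·0 ≡ 1  ⇒  (a,b)_2 = -1.
v=19: a=19^1·(≡1), b=19^2·(≡10) mod 19; (1|19)=+1, (10|19)=-1; (−1)^{1·2·9}·(+1)^2·(-1)^1 = -1.
v=5: a=5^7·(≡2), b=5^2·(≡2) mod 5; (2|5)=-1, (2|5)=-1; (−1)^{7·2·2}·(-1)^2·(-1)^7 = -1.
v=13: a=13^2·(≡6), b=13^2·(≡3) mod 13; (6|13)=-1, (3|13)=+1; (−1)^{2·2·6}·(-1)^2·(+1)^2 = +1.
Ram(43890, -77) = {2, 5, 7, 19}; no ℚ_2-point on the conic.

[2, 5, 7, 19]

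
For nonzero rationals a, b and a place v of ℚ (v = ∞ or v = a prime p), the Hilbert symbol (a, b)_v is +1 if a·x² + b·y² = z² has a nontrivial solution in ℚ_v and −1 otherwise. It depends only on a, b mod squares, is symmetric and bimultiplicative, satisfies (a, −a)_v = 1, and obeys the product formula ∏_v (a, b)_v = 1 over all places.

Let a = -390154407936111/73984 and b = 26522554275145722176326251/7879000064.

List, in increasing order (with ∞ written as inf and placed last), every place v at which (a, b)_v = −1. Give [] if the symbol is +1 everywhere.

[13, 37]

Mod squares: a ≡ -8671, b ≡ 6734. Check v ∈ {∞, 2, 3, 7, 11, 13, 17, 23, 29, 37}.
v=13: a=13^3·(≡10), b=13^-1·(≡11) mod 13; (10|13)=+1, (11|13)=-1; (−1)^{3·-1·6}·(+1)^-1·(-1)^3 = -1.
v=11: a=11^0·(≡8), b=11^4·(≡7) mod 11; (8|11)=-1, (7|11)=-1; (−1)^{0·4·5}·(-1)^4·(-1)^0 = +1.
v=3: a=3^4·(≡2), b=3^14·(≡2) mod 3; (2|3)=-1, (2|3)=-1; (−1)^{4·14·1}·(-1)^14·(-1)^4 = +1.
v=∞: -8671 < 0 and 6734 > 0  ⇒  (a,b)_∞ = +1.
v=23: a=23^1·(≡10), b=23^2·(≡9) mod 23; (10|23)=-1, (9|23)=+1; (−1)^{1·2·11}·(-1)^2·(+1)^1 = +1.
v=17: a=17^-2·(≡9), b=17^-2·(≡9) mod 17; (9|17)=+1, (9|17)=+1; (−1)^{-2·-2·8}·(+1)^-2·(+1)^-2 = +1.
v=29: a=29^1·(≡1), b=29^2·(≡4) mod 29; (1|29)=+1, (4|29)=+1; (−1)^{1·2·14}·(+1)^2·(+1)^1 = +1.
v=37: a=37^2·(≡31), b=37^3·(≡21) mod 37; (31|37)=-1, (21|37)=+1; (−1)^{2·3·18}·(-1)^3·(+1)^2 = -1.
v=2: v_2(a)=-8, v_2(b)=-21; units ≡ 1, 7 (mod 8); ε·ε+αω+βω = 0·1+-8·0+-21·0 ≡ 0  ⇒  (a,b)_2 = +1.
v=7: a=7^4·(≡4), b=7^5·(≡5) mod 7; (4|7)=+1, (5|7)=-1; (−1)^{4·5·3}·(+1)^5·(-1)^4 = +1.
|Ram(-8671, 6734)| = 2, even; anisotropic at {13, 37}.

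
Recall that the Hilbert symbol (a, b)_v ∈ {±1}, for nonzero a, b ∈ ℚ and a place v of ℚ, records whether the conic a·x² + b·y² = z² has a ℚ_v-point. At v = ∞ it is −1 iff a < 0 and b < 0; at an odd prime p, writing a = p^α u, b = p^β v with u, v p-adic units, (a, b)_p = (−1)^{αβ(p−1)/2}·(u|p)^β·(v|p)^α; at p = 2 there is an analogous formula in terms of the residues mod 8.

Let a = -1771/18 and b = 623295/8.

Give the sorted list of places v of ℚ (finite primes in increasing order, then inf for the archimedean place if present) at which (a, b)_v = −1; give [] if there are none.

(a, b) ≡ (-3542, 190) mod (ℚ^×)²; places V = {2, 3, 5, 7, 11, 19, 23, ∞}.
(a,b)_7: α=1, u≡5; β=0, v≡1 (mod 7); (5|7)=-1, (1|7)=+1; sign (−1)^0·-1^0·+1^1 = +1.
(a,b)_2: α=-1, β=-3; u≡5, v≡7 (mod 8); ε(u)ε(v)=0·1, αω(v)=-1·0, βω(u)=-3·1; sum ≡ 1  ⇒  -1.
(a,b)_5: α=0, u≡3; β=1, v≡3 (mod 5); (3|5)=-1, (3|5)=-1; sign (−1)^0·-1^1·-1^0 = -1.
(a,b)_19: α=0, u≡4; β=1, v≡18 (mod 19); (4|19)=+1, (18|19)=-1; sign (−1)^0·+1^1·-1^0 = +1.
(a,b)_∞: sgn(-3542)=−, sgn(190)=+, so +1.
(a,b)_11: α=1, u≡10; β=0, v≡3 (mod 11); (10|11)=-1, (3|11)=+1; sign (−1)^0·-1^0·+1^1 = +1.
(a,b)_23: α=1, u≡20; β=0, v≡8 (mod 23); (20|23)=-1, (8|23)=+1; sign (−1)^0·-1^0·+1^1 = +1.
(a,b)_3: α=-2, u≡1; β=8, v≡1 (mod 3); (1|3)=+1, (1|3)=+1; sign (−1)^0·+1^8·+1^-2 = +1.
Ram(-3542, 190) = {2, 5}; no ℚ_2-point on the conic.

[2, 5]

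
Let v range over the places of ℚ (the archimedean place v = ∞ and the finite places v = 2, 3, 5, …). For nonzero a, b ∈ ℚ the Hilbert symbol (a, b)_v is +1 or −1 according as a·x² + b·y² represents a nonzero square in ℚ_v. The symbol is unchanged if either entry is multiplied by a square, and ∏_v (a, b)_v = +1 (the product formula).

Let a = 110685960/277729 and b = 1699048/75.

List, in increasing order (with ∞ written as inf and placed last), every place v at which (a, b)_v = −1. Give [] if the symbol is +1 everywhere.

[3, 7, 13, 17]

Mod squares: a ≡ 210, b ≡ 1326. Check v ∈ {∞, 2, 3, 5, 7, 11, 13, 17, 31}.
v=7: a=7^1·(≡2), b=7^0·(≡3) mod 7; (2|7)=+1, (3|7)=-1; (−1)^{1·0·3}·(+1)^0·(-1)^1 = -1.
v=31: a=31^-2·(≡15), b=31^2·(≡12) mod 31; (15|31)=-1, (12|31)=-1; (−1)^{-2·2·15}·(-1)^2·(-1)^-2 = +1.
v=17: a=17^-2·(≡11), b=17^1·(≡5) mod 17; (11|17)=-1, (5|17)=-1; (−1)^{-2·1·8}·(-1)^1·(-1)^-2 = -1.
v=5: a=5^1·(≡3), b=5^-2·(≡1) mod 5; (3|5)=-1, (1|5)=+1; (−1)^{1·-2·2}·(-1)^-2·(+1)^1 = +1.
v=13: a=13^0·(≡6), b=13^1·(≡2) mod 13; (6|13)=-1, (2|13)=-1; (−1)^{0·1·6}·(-1)^1·(-1)^0 = -1.
v=11: a=11^4·(≡3), b=11^0·(≡6) mod 11; (3|11)=+1, (6|11)=-1; (−1)^{4·0·5}·(+1)^0·(-1)^4 = +1.
v=3: a=3^3·(≡1), b=3^-1·(≡1) mod 3; (1|3)=+1, (1|3)=+1; (−1)^{3·-1·1}·(+1)^-1·(+1)^3 = -1.
v=∞: 210 > 0 and 1326 > 0  ⇒  (a,b)_∞ = +1.
v=2: v_2(a)=3, v_2(b)=3; units ≡ 1, 7 (mod 8); ε·ε+αω+βω = 0·1+3·0+3·0 ≡ 0  ⇒  (a,b)_2 = +1.
|Ram(210, 1326)| = 4, even; anisotropic at {3, 7, 13, 17}.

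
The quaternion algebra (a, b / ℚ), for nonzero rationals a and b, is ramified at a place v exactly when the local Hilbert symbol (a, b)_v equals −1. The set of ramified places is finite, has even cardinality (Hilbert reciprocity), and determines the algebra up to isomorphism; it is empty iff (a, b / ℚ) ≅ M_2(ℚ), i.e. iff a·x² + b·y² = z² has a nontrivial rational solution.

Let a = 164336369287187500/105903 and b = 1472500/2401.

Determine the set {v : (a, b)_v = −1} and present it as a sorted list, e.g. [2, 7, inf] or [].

Mod squares: a ≡ 146965, b ≡ 589. Check v ∈ {∞, 2, 3, 5, 7, 13, 17, 19, 31, 41}.
v=17: a=17^1·(≡16), b=17^0·(≡7) mod 17; (16|17)=+1, (7|17)=-1; (−1)^{1·0·8}·(+1)^0·(-1)^1 = -1.
v=7: a=7^-1·(≡2), b=7^-4·(≡1) mod 7; (2|7)=+1, (1|7)=+1; (−1)^{-1·-4·3}·(+1)^-4·(+1)^-1 = +1.
v=13: a=13^1·(≡6), b=13^0·(≡9) mod 13; (6|13)=-1, (9|13)=+1; (−1)^{1·0·6}·(-1)^0·(+1)^1 = +1.
v=3: a=3^-2·(≡1), b=3^0·(≡1) mod 3; (1|3)=+1, (1|3)=+1; (−1)^{-2·0·1}·(+1)^0·(+1)^-2 = +1.
v=41: a=41^-2·(≡5), b=41^0·(≡35) mod 41; (5|41)=+1, (35|41)=-1; (−1)^{-2·0·20}·(+1)^0·(-1)^-2 = +1.
v=∞: 146965 > 0 and 589 > 0  ⇒  (a,b)_∞ = +1.
v=2: v_2(a)=2, v_2(b)=2; units ≡ 5, 5 (mod 8); ε·ε+αω+βω = 0·0+2·1+2·1 ≡ 0  ⇒  (a,b)_2 = +1.
v=31: a=31^2·(≡4), b=31^1·(≡5) mod 31; (4|31)=+1, (5|31)=+1; (−1)^{2·1·15}·(+1)^1·(+1)^2 = +1.
v=19: a=19^5·(≡15), b=19^1·(≡8) mod 19; (15|19)=-1, (8|19)=-1; (−1)^{5·1·9}·(-1)^1·(-1)^5 = -1.
v=5: a=5^7·(≡2), b=5^4·(≡1) mod 5; (2|5)=-1, (1|5)=+1; (−1)^{7·4·2}·(-1)^4·(+1)^7 = +1.
Ram(146965, 589) = {17, 19}; no ℚ_17-point on the conic.

[17, 19]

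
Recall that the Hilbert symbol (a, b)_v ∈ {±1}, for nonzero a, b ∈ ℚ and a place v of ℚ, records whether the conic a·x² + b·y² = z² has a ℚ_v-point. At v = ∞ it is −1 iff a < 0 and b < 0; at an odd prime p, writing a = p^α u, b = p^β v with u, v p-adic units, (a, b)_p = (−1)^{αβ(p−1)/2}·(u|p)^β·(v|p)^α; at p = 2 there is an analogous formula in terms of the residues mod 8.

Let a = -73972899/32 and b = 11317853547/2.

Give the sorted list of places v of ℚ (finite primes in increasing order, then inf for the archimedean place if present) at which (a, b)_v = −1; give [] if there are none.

[3, 11, 17, 23]

Mod squares: a ≡ -335478, b ≡ 19734. Check v ∈ {∞, 2, 3, 7, 11, 13, 17, 23}.
v=23: a=23^1·(≡17), b=23^1·(≡14) mod 23; (17|23)=-1, (14|23)=-1; (−1)^{1·1·11}·(-1)^1·(-1)^1 = -1.
v=3: a=3^3·(≡2), b=3^5·(≡2) mod 3; (2|3)=-1, (2|3)=-1; (−1)^{3·5·1}·(-1)^5·(-1)^3 = -1.
v=17: a=17^1·(≡5), b=17^2·(≡11) mod 17; (5|17)=-1, (11|17)=-1; (−1)^{1·2·8}·(-1)^2·(-1)^1 = -1.
v=7: a=7^2·(≡1), b=7^2·(≡2) mod 7; (1|7)=+1, (2|7)=+1; (−1)^{2·2·3}·(+1)^2·(+1)^2 = +1.
v=∞: -335478 < 0 and 19734 > 0  ⇒  (a,b)_∞ = +1.
v=2: v_2(a)=-5, v_2(b)=-1; units ≡ 5, 3 (mod 8); ε·ε+αω+βω = 0·1+-5·1+-1·1 ≡ 0  ⇒  (a,b)_2 = +1.
v=13: a=13^1·(≡12), b=13^1·(≡4) mod 13; (12|13)=+1, (4|13)=+1; (−1)^{1·1·6}·(+1)^1·(+1)^1 = +1.
v=11: a=11^1·(≡3), b=11^1·(≡4) mod 11; (3|11)=+1, (4|11)=+1; (−1)^{1·1·5}·(+1)^1·(+1)^1 = -1.
|Ram(-335478, 19734)| = 4, even; anisotropic at {3, 11, 17, 23}.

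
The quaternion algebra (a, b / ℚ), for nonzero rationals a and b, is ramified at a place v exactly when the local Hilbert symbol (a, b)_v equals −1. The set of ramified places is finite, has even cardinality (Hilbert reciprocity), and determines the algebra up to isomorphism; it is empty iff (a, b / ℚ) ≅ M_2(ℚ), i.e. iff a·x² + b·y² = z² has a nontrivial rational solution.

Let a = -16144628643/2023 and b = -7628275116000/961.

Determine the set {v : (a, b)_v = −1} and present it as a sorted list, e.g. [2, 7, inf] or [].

[2, inf]

(a, b) ≡ (-21, -110) mod (ℚ^×)²; places V = {2, 3, 5, 7, 11, 13, 17, 19, 31, ∞}.
(a,b)_11: α=2, u≡5; β=3, v≡4 (mod 11); (5|11)=+1, (4|11)=+1; sign (−1)^0·+1^3·+1^2 = +1.
(a,b)_5: α=0, u≡4; β=3, v≡2 (mod 5); (4|5)=+1, (2|5)=-1; sign (−1)^0·+1^3·-1^0 = +1.
(a,b)_3: α=7, u≡2; β=4, v≡1 (mod 3); (2|3)=-1, (1|3)=+1; sign (−1)^0·-1^4·+1^7 = +1.
(a,b)_2: α=0, β=5; u≡3, v≡1 (mod 8); ε(u)ε(v)=1·0, αω(v)=0·0, βω(u)=5·1; sum ≡ 1  ⇒  -1.
(a,b)_17: α=-2, u≡15; β=0, v≡15 (mod 17); (15|17)=+1, (15|17)=+1; sign (−1)^0·+1^0·+1^-2 = +1.
(a,b)_13: α=2, u≡11; β=0, v≡6 (mod 13); (11|13)=-1, (6|13)=-1; sign (−1)^0·-1^0·-1^2 = +1.
(a,b)_19: α=2, u≡1; β=2, v≡7 (mod 19); (1|19)=+1, (7|19)=+1; sign (−1)^0·+1^2·+1^2 = +1.
(a,b)_31: α=0, u≡18; β=-2, v≡9 (mod 31); (18|31)=+1, (9|31)=+1; sign (−1)^0·+1^-2·+1^0 = +1.
(a,b)_∞: sgn(-21)=−, sgn(-110)=−, so -1.
(a,b)_7: α=-1, u≡2; β=2, v≡4 (mod 7); (2|7)=+1, (4|7)=+1; sign (−1)^0·+1^2·+1^-1 = +1.
(-21, -110 / ℚ) ramifies at {2, ∞}: a division algebra.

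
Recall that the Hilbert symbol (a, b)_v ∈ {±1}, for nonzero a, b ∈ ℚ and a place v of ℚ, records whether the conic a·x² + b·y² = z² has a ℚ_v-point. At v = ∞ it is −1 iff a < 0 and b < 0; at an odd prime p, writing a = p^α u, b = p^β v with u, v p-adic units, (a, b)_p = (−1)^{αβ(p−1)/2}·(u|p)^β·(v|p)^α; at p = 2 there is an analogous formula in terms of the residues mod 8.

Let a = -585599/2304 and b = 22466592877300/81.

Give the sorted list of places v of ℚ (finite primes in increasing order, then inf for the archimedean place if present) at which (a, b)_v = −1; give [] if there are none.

Mod squares: a ≡ -11951, b ≡ 13. Check v ∈ {∞, 2, 3, 5, 7, 11, 13, 17, 19, 37}.
v=3: a=3^-2·(≡1), b=3^-4·(≡1) mod 3; (1|3)=+1, (1|3)=+1; (−1)^{-2·-4·1}·(+1)^-4·(+1)^-2 = +1.
v=37: a=37^1·(≡12), b=37^2·(≡6) mod 37; (12|37)=+1, (6|37)=-1; (−1)^{1·2·18}·(+1)^2·(-1)^1 = -1.
v=2: v_2(a)=-8, v_2(b)=2; units ≡ 1, 5 (mod 8); ε·ε+αω+βω = 0·0+-8·1+2·0 ≡ 0  ⇒  (a,b)_2 = +1.
v=13: a=13^0·(≡4), b=13^1·(≡10) mod 13; (4|13)=+1, (10|13)=+1; (−1)^{0·1·6}·(+1)^1·(+1)^0 = +1.
v=7: a=7^2·(≡5), b=7^0·(≡3) mod 7; (5|7)=-1, (3|7)=-1; (−1)^{2·0·3}·(-1)^0·(-1)^2 = +1.
v=19: a=19^1·(≡7), b=19^2·(≡3) mod 19; (7|19)=+1, (3|19)=-1; (−1)^{1·2·9}·(+1)^2·(-1)^1 = -1.
v=11: a=11^0·(≡6), b=11^2·(≡7) mod 11; (6|11)=-1, (7|11)=-1; (−1)^{0·2·5}·(-1)^2·(-1)^0 = +1.
v=5: a=5^0·(≡4), b=5^2·(≡2) mod 5; (4|5)=+1, (2|5)=-1; (−1)^{0·2·2}·(+1)^2·(-1)^0 = +1.
v=17: a=17^1·(≡7), b=17^2·(≡9) mod 17; (7|17)=-1, (9|17)=+1; (−1)^{1·2·8}·(-1)^2·(+1)^1 = +1.
v=∞: -11951 < 0 and 13 > 0  ⇒  (a,b)_∞ = +1.
|Ram(-11951, 13)| = 2, even; anisotropic at {19, 37}.

[19, 37]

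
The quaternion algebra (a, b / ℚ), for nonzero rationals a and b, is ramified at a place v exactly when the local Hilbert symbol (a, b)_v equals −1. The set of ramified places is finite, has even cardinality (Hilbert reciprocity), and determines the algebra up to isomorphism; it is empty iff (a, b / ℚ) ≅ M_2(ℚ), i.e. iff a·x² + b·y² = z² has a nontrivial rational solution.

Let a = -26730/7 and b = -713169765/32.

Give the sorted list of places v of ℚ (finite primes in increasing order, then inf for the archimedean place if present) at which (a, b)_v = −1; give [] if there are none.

Mod squares: a ≡ -2310, b ≡ -330. Check v ∈ {∞, 2, 3, 5, 7, 11}.
v=11: a=11^1·(≡8), b=11^3·(≡5) mod 11; (8|11)=-1, (5|11)=+1; (−1)^{1·3·5}·(-1)^3·(+1)^1 = +1.
v=3: a=3^5·(≡1), b=3^7·(≡1) mod 3; (1|3)=+1, (1|3)=+1; (−1)^{5·7·1}·(+1)^7·(+1)^5 = -1.
v=2: v_2(a)=1, v_2(b)=-5; units ≡ 5, 3 (mod 8); ε·ε+αω+βω = 0·1+1·1+-5·1 ≡ 0  ⇒  (a,b)_2 = +1.
v=5: a=5^1·(≡2), b=5^1·(≡1) mod 5; (2|5)=-1, (1|5)=+1; (−1)^{1·1·2}·(-1)^1·(+1)^1 = -1.
v=7: a=7^-1·(≡3), b=7^2·(≡5) mod 7; (3|7)=-1, (5|7)=-1; (−1)^{-1·2·3}·(-1)^2·(-1)^-1 = -1.
v=∞: -2310 < 0 and -330 < 0  ⇒  (a,b)_∞ = -1.
(-2310, -330 / ℚ) ramifies at {3, 5, 7, ∞}: a division algebra.

[3, 5, 7, inf]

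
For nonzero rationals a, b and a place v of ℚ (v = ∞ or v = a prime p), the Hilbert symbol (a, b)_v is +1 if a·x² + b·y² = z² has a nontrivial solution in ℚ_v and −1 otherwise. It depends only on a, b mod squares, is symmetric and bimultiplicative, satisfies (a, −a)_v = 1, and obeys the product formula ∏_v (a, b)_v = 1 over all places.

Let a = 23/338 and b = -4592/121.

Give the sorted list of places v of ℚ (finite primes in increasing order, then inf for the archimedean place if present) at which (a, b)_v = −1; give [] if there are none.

[]

Mod squares: a ≡ 46, b ≡ -287. Check v ∈ {∞, 2, 7, 11, 13, 23, 41}.
v=23: a=23^1·(≡13), b=23^0·(≡9) mod 23; (13|23)=+1, (9|23)=+1; (−1)^{1·0·11}·(+1)^0·(+1)^1 = +1.
v=2: v_2(a)=-1, v_2(b)=4; units ≡ 7, 1 (mod 8); ε·ε+αω+βω = 1·0+-1·0+4·0 ≡ 0  ⇒  (a,b)_2 = +1.
v=7: a=7^0·(≡1), b=7^1·(≡1) mod 7; (1|7)=+1, (1|7)=+1; (−1)^{0·1·3}·(+1)^1·(+1)^0 = +1.
v=41: a=41^0·(≡31), b=41^1·(≡15) mod 41; (31|41)=+1, (15|41)=-1; (−1)^{0·1·20}·(+1)^1·(-1)^0 = +1.
v=13: a=13^-2·(≡5), b=13^0·(≡9) mod 13; (5|13)=-1, (9|13)=+1; (−1)^{-2·0·6}·(-1)^0·(+1)^-2 = +1.
v=11: a=11^0·(≡7), b=11^-2·(≡6) mod 11; (7|11)=-1, (6|11)=-1; (−1)^{0·-2·5}·(-1)^-2·(-1)^0 = +1.
v=∞: 46 > 0 and -287 < 0  ⇒  (a,b)_∞ = +1.
Ram(a, b) = ∅: the form 46·x² + -287·y² − z² is isotropic over every ℚ_v, so by Hasse–Minkowski it is isotropic over ℚ.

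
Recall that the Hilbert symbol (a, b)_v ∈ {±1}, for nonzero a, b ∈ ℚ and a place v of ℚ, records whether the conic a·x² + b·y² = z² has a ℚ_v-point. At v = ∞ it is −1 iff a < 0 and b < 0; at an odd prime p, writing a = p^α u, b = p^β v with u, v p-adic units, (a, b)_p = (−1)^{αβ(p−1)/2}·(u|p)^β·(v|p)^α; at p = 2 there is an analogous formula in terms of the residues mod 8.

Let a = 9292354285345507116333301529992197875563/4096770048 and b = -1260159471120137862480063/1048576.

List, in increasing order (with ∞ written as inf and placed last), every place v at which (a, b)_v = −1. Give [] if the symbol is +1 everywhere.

Mod squares: a ≡ 629629, b ≡ -41847. Check v ∈ {∞, 2, 3, 7, 11, 13, 17, 19, 29, 37}.
v=17: a=17^5·(≡14), b=17^2·(≡10) mod 17; (14|17)=-1, (10|17)=-1; (−1)^{5·2·8}·(-1)^2·(-1)^5 = -1.
v=37: a=37^5·(≡9), b=37^3·(≡26) mod 37; (9|37)=+1, (26|37)=+1; (−1)^{5·3·18}·(+1)^3·(+1)^5 = +1.
v=29: a=29^2·(≡8), b=29^1·(≡9) mod 29; (8|29)=-1, (9|29)=+1; (−1)^{2·1·14}·(-1)^1·(+1)^2 = -1.
v=11: a=11^3·(≡10), b=11^2·(≡8) mod 11; (10|11)=-1, (8|11)=-1; (−1)^{3·2·5}·(-1)^2·(-1)^3 = -1.
v=2: v_2(a)=-14, v_2(b)=-20; units ≡ 5, 1 (mod 8); ε·ε+αω+βω = 0·0+-14·0+-20·1 ≡ 0  ⇒  (a,b)_2 = +1.
v=13: a=13^11·(≡5), b=13^7·(≡6) mod 13; (5|13)=-1, (6|13)=-1; (−1)^{11·7·6}·(-1)^7·(-1)^11 = +1.
v=7: a=7^-3·(≡2), b=7^0·(≡6) mod 7; (2|7)=+1, (6|7)=-1; (−1)^{-3·0·3}·(+1)^0·(-1)^-3 = -1.
v=19: a=19^6·(≡4), b=19^4·(≡10) mod 19; (4|19)=+1, (10|19)=-1; (−1)^{6·4·9}·(+1)^4·(-1)^6 = +1.
v=∞: 629629 > 0 and -41847 < 0  ⇒  (a,b)_∞ = +1.
v=3: a=3^-6·(≡1), b=3^1·(≡1) mod 3; (1|3)=+1, (1|3)=+1; (−1)^{-6·1·1}·(+1)^1·(+1)^-6 = +1.
(629629, -41847 / ℚ) ramifies at {7, 11, 17, 29}: a division algebra.

[7, 11, 17, 29]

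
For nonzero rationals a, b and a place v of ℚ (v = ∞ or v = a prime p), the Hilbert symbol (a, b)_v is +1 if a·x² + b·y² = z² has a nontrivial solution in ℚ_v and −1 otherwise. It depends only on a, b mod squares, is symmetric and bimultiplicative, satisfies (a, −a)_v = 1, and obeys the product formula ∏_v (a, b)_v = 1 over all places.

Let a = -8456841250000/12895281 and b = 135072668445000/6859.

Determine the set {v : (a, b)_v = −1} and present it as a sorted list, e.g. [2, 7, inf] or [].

[3, 5, 17, 23]

Mod squares: a ≡ -279565, b ≡ 579462. Check v ∈ {∞, 2, 3, 5, 7, 11, 13, 17, 19, 23}.
v=23: a=23^1·(≡12), b=23^1·(≡18) mod 23; (12|23)=+1, (18|23)=+1; (−1)^{1·1·11}·(+1)^1·(+1)^1 = -1.
v=13: a=13^1·(≡4), b=13^1·(≡10) mod 13; (4|13)=+1, (10|13)=+1; (−1)^{1·1·6}·(+1)^1·(+1)^1 = +1.
v=7: a=7^-2·(≡1), b=7^0·(≡1) mod 7; (1|7)=+1, (1|7)=+1; (−1)^{-2·0·3}·(+1)^0·(+1)^-2 = +1.
v=3: a=3^-6·(≡2), b=3^1·(≡2) mod 3; (2|3)=-1, (2|3)=-1; (−1)^{-6·1·1}·(-1)^1·(-1)^-6 = -1.
v=5: a=5^7·(≡2), b=5^4·(≡3) mod 5; (2|5)=-1, (3|5)=-1; (−1)^{7·4·2}·(-1)^4·(-1)^7 = -1.
v=11: a=11^3·(≡6), b=11^6·(≡3) mod 11; (6|11)=-1, (3|11)=+1; (−1)^{3·6·5}·(-1)^6·(+1)^3 = +1.
v=∞: -279565 < 0 and 579462 > 0  ⇒  (a,b)_∞ = +1.
v=19: a=19^-2·(≡5), b=19^-3·(≡14) mod 19; (5|19)=+1, (14|19)=-1; (−1)^{-2·-3·9}·(+1)^-3·(-1)^-2 = +1.
v=17: a=17^1·(≡10), b=17^1·(≡9) mod 17; (10|17)=-1, (9|17)=+1; (−1)^{1·1·8}·(-1)^1·(+1)^1 = -1.
v=2: v_2(a)=4, v_2(b)=3; units ≡ 3, 3 (mod 8); ε·ε+αω+βω = 1·1+4·1+3·1 ≡ 0  ⇒  (a,b)_2 = +1.
|Ram(-279565, 579462)| = 4, even; anisotropic at {3, 5, 17, 23}.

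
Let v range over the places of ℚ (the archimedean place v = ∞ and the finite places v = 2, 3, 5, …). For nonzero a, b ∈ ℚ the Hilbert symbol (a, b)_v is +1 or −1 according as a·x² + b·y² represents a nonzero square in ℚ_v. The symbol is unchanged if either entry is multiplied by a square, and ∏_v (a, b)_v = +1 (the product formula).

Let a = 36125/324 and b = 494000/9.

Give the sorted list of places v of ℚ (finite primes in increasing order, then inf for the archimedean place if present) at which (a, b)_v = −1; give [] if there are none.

[5, 13]

(a, b) ≡ (5, 1235) mod (ℚ^×)²; places V = {2, 3, 5, 13, 17, 19, ∞}.
(a,b)_19: α=0, u≡6; β=1, v≡3 (mod 19); (6|19)=+1, (3|19)=-1; sign (−1)^0·+1^1·-1^0 = +1.
(a,b)_13: α=0, u≡2; β=1, v≡3 (mod 13); (2|13)=-1, (3|13)=+1; sign (−1)^0·-1^1·+1^0 = -1.
(a,b)_17: α=2, u≡6; β=0, v≡11 (mod 17); (6|17)=-1, (11|17)=-1; sign (−1)^0·-1^0·-1^2 = +1.
(a,b)_3: α=-4, u≡2; β=-2, v≡2 (mod 3); (2|3)=-1, (2|3)=-1; sign (−1)^0·-1^-2·-1^-4 = +1.
(a,b)_2: α=-2, β=4; u≡5, v≡3 (mod 8); ε(u)ε(v)=0·1, αω(v)=-2·1, βω(u)=4·1; sum ≡ 0  ⇒  +1.
(a,b)_5: α=3, u≡1; β=3, v≡3 (mod 5); (1|5)=+1, (3|5)=-1; sign (−1)^0·+1^3·-1^3 = -1.
(a,b)_∞: sgn(5)=+, sgn(1235)=+, so +1.
(5, 1235 / ℚ) ramifies at {5, 13}: a division algebra.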